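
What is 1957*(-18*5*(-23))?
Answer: 4050990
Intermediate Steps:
1957*(-18*5*(-23)) = 1957*(-90*(-23)) = 1957*2070 = 4050990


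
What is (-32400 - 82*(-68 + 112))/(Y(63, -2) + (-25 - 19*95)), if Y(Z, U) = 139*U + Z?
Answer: 36008/2045 ≈ 17.608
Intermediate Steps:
Y(Z, U) = Z + 139*U
(-32400 - 82*(-68 + 112))/(Y(63, -2) + (-25 - 19*95)) = (-32400 - 82*(-68 + 112))/((63 + 139*(-2)) + (-25 - 19*95)) = (-32400 - 82*44)/((63 - 278) + (-25 - 1805)) = (-32400 - 3608)/(-215 - 1830) = -36008/(-2045) = -36008*(-1/2045) = 36008/2045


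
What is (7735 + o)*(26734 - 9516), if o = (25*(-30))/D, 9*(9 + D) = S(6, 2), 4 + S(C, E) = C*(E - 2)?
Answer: 2287325210/17 ≈ 1.3455e+8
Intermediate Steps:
S(C, E) = -4 + C*(-2 + E) (S(C, E) = -4 + C*(E - 2) = -4 + C*(-2 + E))
D = -85/9 (D = -9 + (-4 - 2*6 + 6*2)/9 = -9 + (-4 - 12 + 12)/9 = -9 + (⅑)*(-4) = -9 - 4/9 = -85/9 ≈ -9.4444)
o = 1350/17 (o = (25*(-30))/(-85/9) = -750*(-9/85) = 1350/17 ≈ 79.412)
(7735 + o)*(26734 - 9516) = (7735 + 1350/17)*(26734 - 9516) = (132845/17)*17218 = 2287325210/17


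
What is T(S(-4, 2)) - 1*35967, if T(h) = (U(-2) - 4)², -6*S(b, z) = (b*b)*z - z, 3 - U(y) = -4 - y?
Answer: -35966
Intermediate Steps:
U(y) = 7 + y (U(y) = 3 - (-4 - y) = 3 + (4 + y) = 7 + y)
S(b, z) = z/6 - z*b²/6 (S(b, z) = -((b*b)*z - z)/6 = -(b²*z - z)/6 = -(z*b² - z)/6 = -(-z + z*b²)/6 = z/6 - z*b²/6)
T(h) = 1 (T(h) = ((7 - 2) - 4)² = (5 - 4)² = 1² = 1)
T(S(-4, 2)) - 1*35967 = 1 - 1*35967 = 1 - 35967 = -35966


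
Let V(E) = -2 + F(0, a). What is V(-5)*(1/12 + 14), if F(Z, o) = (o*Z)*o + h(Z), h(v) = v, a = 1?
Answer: -169/6 ≈ -28.167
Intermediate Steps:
F(Z, o) = Z + Z*o² (F(Z, o) = (o*Z)*o + Z = (Z*o)*o + Z = Z*o² + Z = Z + Z*o²)
V(E) = -2 (V(E) = -2 + 0*(1 + 1²) = -2 + 0*(1 + 1) = -2 + 0*2 = -2 + 0 = -2)
V(-5)*(1/12 + 14) = -2*(1/12 + 14) = -2*169/12 = -169/6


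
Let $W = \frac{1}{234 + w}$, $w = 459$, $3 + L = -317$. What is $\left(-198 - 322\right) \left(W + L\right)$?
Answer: $\frac{115314680}{693} \approx 1.664 \cdot 10^{5}$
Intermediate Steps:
$L = -320$ ($L = -3 - 317 = -320$)
$W = \frac{1}{693}$ ($W = \frac{1}{234 + 459} = \frac{1}{693} \approx 0.001443$)
$\left(-198 - 322\right) \left(W + L\right) = \left(-198 - 322\right) \left(\frac{1}{693} - 320\right) = \left(-520\right) \left(- \frac{221759}{693}\right) = \frac{115314680}{693}$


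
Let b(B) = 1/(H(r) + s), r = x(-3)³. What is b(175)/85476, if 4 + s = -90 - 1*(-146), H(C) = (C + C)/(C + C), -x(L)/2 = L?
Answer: 1/4530228 ≈ 2.2074e-7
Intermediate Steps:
x(L) = -2*L
r = 216 (r = (-2*(-3))³ = 6³ = 216)
H(C) = 1 (H(C) = (2*C)/((2*C)) = (2*C)*(1/(2*C)) = 1)
s = 52 (s = -4 + (-90 - 1*(-146)) = -4 + (-90 + 146) = -4 + 56 = 52)
b(B) = 1/53 (b(B) = 1/(1 + 52) = 1/53)
b(175)/85476 = (1/53)/85476 = (1/53)*(1/85476) = 1/4530228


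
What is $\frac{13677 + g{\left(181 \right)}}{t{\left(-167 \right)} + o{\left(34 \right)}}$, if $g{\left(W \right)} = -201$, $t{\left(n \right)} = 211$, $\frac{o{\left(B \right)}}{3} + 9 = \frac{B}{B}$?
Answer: $\frac{13476}{187} \approx 72.064$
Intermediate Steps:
$o{\left(B \right)} = -24$ ($o{\left(B \right)} = -27 + 3 \frac{B}{B} = -27 + 3 \cdot 1 = -27 + 3 = -24$)
$\frac{13677 + g{\left(181 \right)}}{t{\left(-167 \right)} + o{\left(34 \right)}} = \frac{13677 - 201}{211 - 24} = \frac{13476}{187}$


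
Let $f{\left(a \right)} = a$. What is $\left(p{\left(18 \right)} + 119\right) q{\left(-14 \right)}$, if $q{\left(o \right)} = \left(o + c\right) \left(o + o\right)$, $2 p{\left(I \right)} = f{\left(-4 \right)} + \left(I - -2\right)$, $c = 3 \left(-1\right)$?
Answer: $60452$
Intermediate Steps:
$c = -3$
$p{\left(I \right)} = -1 + \frac{I}{2}$ ($p{\left(I \right)} = \frac{-4 + \left(I - -2\right)}{2} = \frac{-4 + \left(I + 2\right)}{2} = \frac{-4 + \left(2 + I\right)}{2} = \frac{-2 + I}{2} = -1 + \frac{I}{2}$)
$q{\left(o \right)} = 2 o \left(-3 + o\right)$ ($q{\left(o \right)} = \left(o - 3\right) \left(o + o\right) = \left(-3 + o\right) 2 o = 2 o \left(-3 + o\right)$)
$\left(p{\left(18 \right)} + 119\right) q{\left(-14 \right)} = \left(\left(-1 + \frac{1}{2} \cdot 18\right) + 119\right) 2 \left(-14\right) \left(-3 - 14\right) = \left(\left(-1 + 9\right) + 119\right) 2 \left(-14\right) \left(-17\right) = \left(8 + 119\right) 476 = 127 \cdot 476 = 60452$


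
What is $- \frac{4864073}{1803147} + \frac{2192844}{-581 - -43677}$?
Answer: $\frac{936099497515}{19427105778} \approx 48.185$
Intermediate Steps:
$- \frac{4864073}{1803147} + \frac{2192844}{-581 - -43677} = \left(-4864073\right) \frac{1}{1803147} + \frac{2192844}{-581 + 43677} = - \frac{4864073}{1803147} + \frac{2192844}{43096} = - \frac{4864073}{1803147} + 2192844 \cdot \frac{1}{43096} = - \frac{4864073}{1803147} + \frac{548211}{10774} = \frac{936099497515}{19427105778}$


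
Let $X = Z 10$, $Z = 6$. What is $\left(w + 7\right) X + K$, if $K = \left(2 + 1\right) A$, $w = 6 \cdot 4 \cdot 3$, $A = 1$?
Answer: $4743$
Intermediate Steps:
$X = 60$ ($X = 6 \cdot 10 = 60$)
$w = 72$ ($w = 24 \cdot 3 = 72$)
$K = 3$ ($K = \left(2 + 1\right) 1 = 3 \cdot 1 = 3$)
$\left(w + 7\right) X + K = \left(72 + 7\right) 60 + 3 = 79 \cdot 60 + 3 = 4740 + 3 = 4743$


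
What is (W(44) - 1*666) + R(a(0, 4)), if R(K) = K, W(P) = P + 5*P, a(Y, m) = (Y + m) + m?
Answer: -394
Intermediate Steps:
a(Y, m) = Y + 2*m
W(P) = 6*P
(W(44) - 1*666) + R(a(0, 4)) = (6*44 - 1*666) + (0 + 2*4) = (264 - 666) + (0 + 8) = -402 + 8 = -394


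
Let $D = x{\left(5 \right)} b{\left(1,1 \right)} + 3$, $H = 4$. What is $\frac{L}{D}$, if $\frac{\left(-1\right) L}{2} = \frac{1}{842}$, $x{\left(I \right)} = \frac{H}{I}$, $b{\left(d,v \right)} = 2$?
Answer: $- \frac{5}{9683} \approx -0.00051637$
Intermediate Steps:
$x{\left(I \right)} = \frac{4}{I}$
$D = \frac{23}{5}$ ($D = \frac{4}{5} \cdot 2 + 3 = \frac{8}{5} + 3 = \frac{23}{5} \approx 4.6$)
$L = - \frac{1}{421}$ ($L = - \frac{2}{842} = \left(-2\right) \frac{1}{842} = - \frac{1}{421} \approx -0.0023753$)
$\frac{L}{D} = - \frac{1}{421 \cdot \frac{23}{5}} = \left(- \frac{1}{421}\right) \frac{5}{23} = - \frac{5}{9683}$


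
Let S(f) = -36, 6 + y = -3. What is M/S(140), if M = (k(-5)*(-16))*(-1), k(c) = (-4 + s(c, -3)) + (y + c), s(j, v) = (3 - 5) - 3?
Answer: 92/9 ≈ 10.222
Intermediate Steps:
y = -9 (y = -6 - 3 = -9)
s(j, v) = -5 (s(j, v) = -2 - 3 = -5)
k(c) = -18 + c (k(c) = (-4 - 5) + (-9 + c) = -9 + (-9 + c) = -18 + c)
M = -368 (M = ((-18 - 5)*(-16))*(-1) = -23*(-16)*(-1) = 368*(-1) = -368)
M/S(140) = -368/(-36) = -368*(-1/36) = 92/9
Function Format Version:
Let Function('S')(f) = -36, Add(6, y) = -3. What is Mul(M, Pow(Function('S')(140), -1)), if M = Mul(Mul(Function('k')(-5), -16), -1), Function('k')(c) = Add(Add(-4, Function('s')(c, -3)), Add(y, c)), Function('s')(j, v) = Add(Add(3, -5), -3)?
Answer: Rational(92, 9) ≈ 10.222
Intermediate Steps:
y = -9 (y = Add(-6, -3) = -9)
Function('s')(j, v) = -5 (Function('s')(j, v) = Add(-2, -3) = -5)
Function('k')(c) = Add(-18, c) (Function('k')(c) = Add(Add(-4, -5), Add(-9, c)) = Add(-9, Add(-9, c)) = Add(-18, c))
M = -368 (M = Mul(Mul(Add(-18, -5), -16), -1) = Mul(Mul(-23, -16), -1) = Mul(368, -1) = -368)
Mul(M, Pow(Function('S')(140), -1)) = Mul(-368, Pow(-36, -1)) = Mul(-368, Rational(-1, 36)) = Rational(92, 9)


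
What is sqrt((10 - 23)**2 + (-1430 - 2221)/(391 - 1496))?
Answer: 2*sqrt(52596895)/1105 ≈ 13.126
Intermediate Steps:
sqrt((10 - 23)**2 + (-1430 - 2221)/(391 - 1496)) = sqrt((-13)**2 - 3651/(-1105)) = sqrt(169 - 3651*(-1/1105)) = sqrt(169 + 3651/1105) = sqrt(190396/1105) = 2*sqrt(52596895)/1105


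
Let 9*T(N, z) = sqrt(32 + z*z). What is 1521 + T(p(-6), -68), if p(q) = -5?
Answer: 1521 + 4*sqrt(291)/9 ≈ 1528.6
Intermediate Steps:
T(N, z) = sqrt(32 + z**2)/9 (T(N, z) = sqrt(32 + z*z)/9 = sqrt(32 + z**2)/9)
1521 + T(p(-6), -68) = 1521 + sqrt(32 + (-68)**2)/9 = 1521 + sqrt(32 + 4624)/9 = 1521 + sqrt(4656)/9 = 1521 + (4*sqrt(291))/9 = 1521 + 4*sqrt(291)/9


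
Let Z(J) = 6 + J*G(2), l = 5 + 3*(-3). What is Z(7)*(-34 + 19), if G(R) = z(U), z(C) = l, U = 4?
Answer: 330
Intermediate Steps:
l = -4 (l = 5 - 9 = -4)
z(C) = -4
G(R) = -4
Z(J) = 6 - 4*J (Z(J) = 6 + J*(-4) = 6 - 4*J)
Z(7)*(-34 + 19) = (6 - 4*7)*(-34 + 19) = (6 - 28)*(-15) = -22*(-15) = 330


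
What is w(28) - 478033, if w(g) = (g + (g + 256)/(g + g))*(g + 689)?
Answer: -6360491/14 ≈ -4.5432e+5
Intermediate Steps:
w(g) = (689 + g)*(g + (256 + g)/(2*g)) (w(g) = (g + (256 + g)/((2*g)))*(689 + g) = (g + (256 + g)*(1/(2*g)))*(689 + g) = (g + (256 + g)/(2*g))*(689 + g) = (689 + g)*(g + (256 + g)/(2*g)))
w(28) - 478033 = (945/2 + 28² + 88192/28 + (1379/2)*28) - 478033 = (945/2 + 784 + 88192*(1/28) + 19306) - 478033 = (945/2 + 784 + 22048/7 + 19306) - 478033 = 331971/14 - 478033 = -6360491/14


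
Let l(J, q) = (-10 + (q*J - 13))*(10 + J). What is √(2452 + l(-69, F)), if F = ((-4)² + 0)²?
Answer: √1045985 ≈ 1022.7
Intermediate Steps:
F = 256 (F = (16 + 0)² = 16² = 256)
l(J, q) = (-23 + J*q)*(10 + J) (l(J, q) = (-10 + (J*q - 13))*(10 + J) = (-10 + (-13 + J*q))*(10 + J) = (-23 + J*q)*(10 + J))
√(2452 + l(-69, F)) = √(2452 + (-230 - 23*(-69) + 256*(-69)² + 10*(-69)*256)) = √(2452 + (-230 + 1587 + 256*4761 - 176640)) = √(2452 + (-230 + 1587 + 1218816 - 176640)) = √(2452 + 1043533) = √1045985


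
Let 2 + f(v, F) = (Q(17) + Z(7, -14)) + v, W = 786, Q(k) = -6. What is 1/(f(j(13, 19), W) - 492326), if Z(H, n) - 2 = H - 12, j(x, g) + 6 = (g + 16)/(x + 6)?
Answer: -19/9354482 ≈ -2.0311e-6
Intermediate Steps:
j(x, g) = -6 + (16 + g)/(6 + x) (j(x, g) = -6 + (g + 16)/(x + 6) = -6 + (16 + g)/(6 + x))
Z(H, n) = -10 + H (Z(H, n) = 2 + (H - 12) = 2 + (-12 + H) = -10 + H)
f(v, F) = -11 + v (f(v, F) = -2 + ((-6 + (-10 + 7)) + v) = -2 + ((-6 - 3) + v) = -2 + (-9 + v) = -11 + v)
1/(f(j(13, 19), W) - 492326) = 1/((-11 + (-20 + 19 - 6*13)/(6 + 13)) - 492326) = 1/((-11 + (-20 + 19 - 78)/19) - 492326) = 1/((-11 + (1/19)*(-79)) - 492326) = 1/((-11 - 79/19) - 492326) = 1/(-288/19 - 492326) = 1/(-9354482/19) = -19/9354482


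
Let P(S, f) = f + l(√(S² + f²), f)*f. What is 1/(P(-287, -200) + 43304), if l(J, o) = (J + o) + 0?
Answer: 2597/62859838 + 25*√122369/251439352 ≈ 7.6095e-5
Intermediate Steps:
l(J, o) = J + o
P(S, f) = f + f*(f + √(S² + f²)) (P(S, f) = f + (√(S² + f²) + f)*f = f + (f + √(S² + f²))*f = f + f*(f + √(S² + f²)))
1/(P(-287, -200) + 43304) = 1/(-200*(1 - 200 + √((-287)² + (-200)²)) + 43304) = 1/(-200*(1 - 200 + √(82369 + 40000)) + 43304) = 1/(-200*(1 - 200 + √122369) + 43304) = 1/(-200*(-199 + √122369) + 43304) = 1/((39800 - 200*√122369) + 43304) = 1/(83104 - 200*√122369)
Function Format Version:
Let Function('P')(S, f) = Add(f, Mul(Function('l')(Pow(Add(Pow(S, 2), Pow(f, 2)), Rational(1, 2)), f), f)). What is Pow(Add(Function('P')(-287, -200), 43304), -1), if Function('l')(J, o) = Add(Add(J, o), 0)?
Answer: Add(Rational(2597, 62859838), Mul(Rational(25, 251439352), Pow(122369, Rational(1, 2)))) ≈ 7.6095e-5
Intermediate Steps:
Function('l')(J, o) = Add(J, o)
Function('P')(S, f) = Add(f, Mul(f, Add(f, Pow(Add(Pow(S, 2), Pow(f, 2)), Rational(1, 2))))) (Function('P')(S, f) = Add(f, Mul(Add(Pow(Add(Pow(S, 2), Pow(f, 2)), Rational(1, 2)), f), f)) = Add(f, Mul(Add(f, Pow(Add(Pow(S, 2), Pow(f, 2)), Rational(1, 2))), f)) = Add(f, Mul(f, Add(f, Pow(Add(Pow(S, 2), Pow(f, 2)), Rational(1, 2))))))
Pow(Add(Function('P')(-287, -200), 43304), -1) = Pow(Add(Mul(-200, Add(1, -200, Pow(Add(Pow(-287, 2), Pow(-200, 2)), Rational(1, 2)))), 43304), -1) = Pow(Add(Mul(-200, Add(1, -200, Pow(Add(82369, 40000), Rational(1, 2)))), 43304), -1) = Pow(Add(Mul(-200, Add(1, -200, Pow(122369, Rational(1, 2)))), 43304), -1) = Pow(Add(Mul(-200, Add(-199, Pow(122369, Rational(1, 2)))), 43304), -1) = Pow(Add(Add(39800, Mul(-200, Pow(122369, Rational(1, 2)))), 43304), -1) = Pow(Add(83104, Mul(-200, Pow(122369, Rational(1, 2)))), -1)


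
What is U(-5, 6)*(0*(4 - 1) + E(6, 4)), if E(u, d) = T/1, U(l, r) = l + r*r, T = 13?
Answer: 403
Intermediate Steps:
U(l, r) = l + r²
E(u, d) = 13 (E(u, d) = 13/1 = 13*1 = 13)
U(-5, 6)*(0*(4 - 1) + E(6, 4)) = (-5 + 6²)*(0*(4 - 1) + 13) = (-5 + 36)*(0*3 + 13) = 31*(0 + 13) = 31*13 = 403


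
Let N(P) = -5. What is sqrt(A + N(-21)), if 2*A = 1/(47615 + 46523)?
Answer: I*sqrt(366196431)/8558 ≈ 2.2361*I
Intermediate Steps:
A = 1/188276 (A = 1/(2*(47615 + 46523)) = (1/2)/94138 = (1/2)*(1/94138) = 1/188276 ≈ 5.3114e-6)
sqrt(A + N(-21)) = sqrt(1/188276 - 5) = sqrt(-941379/188276) = I*sqrt(366196431)/8558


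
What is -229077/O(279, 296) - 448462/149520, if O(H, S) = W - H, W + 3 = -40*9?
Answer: 404329529/1142760 ≈ 353.82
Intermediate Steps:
W = -363 (W = -3 - 40*9 = -3 - 360 = -363)
O(H, S) = -363 - H
-229077/O(279, 296) - 448462/149520 = -229077/(-363 - 1*279) - 448462/149520 = -229077/(-363 - 279) - 448462*1/149520 = -229077/(-642) - 32033/10680 = -229077*(-1/642) - 32033/10680 = 76359/214 - 32033/10680 = 404329529/1142760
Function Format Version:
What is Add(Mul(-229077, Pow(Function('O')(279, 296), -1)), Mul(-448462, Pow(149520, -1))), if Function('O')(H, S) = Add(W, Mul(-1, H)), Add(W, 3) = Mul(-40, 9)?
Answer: Rational(404329529, 1142760) ≈ 353.82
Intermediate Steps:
W = -363 (W = Add(-3, Mul(-40, 9)) = Add(-3, -360) = -363)
Function('O')(H, S) = Add(-363, Mul(-1, H))
Add(Mul(-229077, Pow(Function('O')(279, 296), -1)), Mul(-448462, Pow(149520, -1))) = Add(Mul(-229077, Pow(Add(-363, Mul(-1, 279)), -1)), Mul(-448462, Pow(149520, -1))) = Add(Mul(-229077, Pow(Add(-363, -279), -1)), Mul(-448462, Rational(1, 149520))) = Add(Mul(-229077, Pow(-642, -1)), Rational(-32033, 10680)) = Add(Mul(-229077, Rational(-1, 642)), Rational(-32033, 10680)) = Add(Rational(76359, 214), Rational(-32033, 10680)) = Rational(404329529, 1142760)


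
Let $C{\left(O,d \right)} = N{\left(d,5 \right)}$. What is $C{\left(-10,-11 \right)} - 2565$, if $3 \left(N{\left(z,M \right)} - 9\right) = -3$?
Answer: $-2557$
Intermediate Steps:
$N{\left(z,M \right)} = 8$ ($N{\left(z,M \right)} = 9 + \frac{1}{3} \left(-3\right) = 9 - 1 = 8$)
$C{\left(O,d \right)} = 8$
$C{\left(-10,-11 \right)} - 2565 = 8 - 2565 = -2557$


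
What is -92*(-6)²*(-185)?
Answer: 612720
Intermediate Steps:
-92*(-6)²*(-185) = -92*36*(-185) = -3312*(-185) = 612720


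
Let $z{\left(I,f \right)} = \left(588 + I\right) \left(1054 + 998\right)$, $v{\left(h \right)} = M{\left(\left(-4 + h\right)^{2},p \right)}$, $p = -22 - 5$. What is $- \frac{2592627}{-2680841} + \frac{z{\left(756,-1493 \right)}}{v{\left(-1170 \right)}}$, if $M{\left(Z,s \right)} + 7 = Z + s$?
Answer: $\frac{203087530473}{68423104843} \approx 2.9681$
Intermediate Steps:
$p = -27$
$M{\left(Z,s \right)} = -7 + Z + s$ ($M{\left(Z,s \right)} = -7 + \left(Z + s\right) = -7 + Z + s$)
$v{\left(h \right)} = -34 + \left(-4 + h\right)^{2}$ ($v{\left(h \right)} = -7 + \left(-4 + h\right)^{2} - 27 = -34 + \left(-4 + h\right)^{2}$)
$z{\left(I,f \right)} = 1206576 + 2052 I$ ($z{\left(I,f \right)} = \left(588 + I\right) 2052 = 1206576 + 2052 I$)
$- \frac{2592627}{-2680841} + \frac{z{\left(756,-1493 \right)}}{v{\left(-1170 \right)}} = - \frac{2592627}{-2680841} + \frac{1206576 + 2052 \cdot 756}{-34 + \left(-4 - 1170\right)^{2}} = \left(-2592627\right) \left(- \frac{1}{2680841}\right) + \frac{1206576 + 1551312}{-34 + \left(-1174\right)^{2}} = \frac{2592627}{2680841} + \frac{2757888}{-34 + 1378276} = \frac{2592627}{2680841} + \frac{2757888}{1378242} = \frac{2592627}{2680841} + 2757888 \cdot \frac{1}{1378242} = \frac{2592627}{2680841} + \frac{51072}{25523} = \frac{203087530473}{68423104843}$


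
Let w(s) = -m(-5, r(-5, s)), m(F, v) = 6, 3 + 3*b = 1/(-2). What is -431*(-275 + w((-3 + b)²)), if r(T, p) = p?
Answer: 121111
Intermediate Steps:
b = -7/6 (b = -1 + (⅓)/(-2) = -1 + (⅓)*(-½) = -1 - ⅙ = -7/6 ≈ -1.1667)
w(s) = -6 (w(s) = -1*6 = -6)
-431*(-275 + w((-3 + b)²)) = -431*(-275 - 6) = -431*(-281) = 121111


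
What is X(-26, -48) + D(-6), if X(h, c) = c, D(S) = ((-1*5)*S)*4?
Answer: 72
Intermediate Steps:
D(S) = -20*S (D(S) = -5*S*4 = -20*S)
X(-26, -48) + D(-6) = -48 - 20*(-6) = -48 + 120 = 72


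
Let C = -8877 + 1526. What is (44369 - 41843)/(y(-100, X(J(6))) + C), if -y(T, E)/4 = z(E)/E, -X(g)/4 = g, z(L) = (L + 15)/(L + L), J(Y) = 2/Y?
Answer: -20208/58931 ≈ -0.34291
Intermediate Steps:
z(L) = (15 + L)/(2*L) (z(L) = (15 + L)/((2*L)) = (15 + L)*(1/(2*L)) = (15 + L)/(2*L))
X(g) = -4*g
y(T, E) = -2*(15 + E)/E² (y(T, E) = -4*(15 + E)/(2*E)/E = -2*(15 + E)/E²)
C = -7351
(44369 - 41843)/(y(-100, X(J(6))) + C) = (44369 - 41843)/(2*(-15 - (-4)*2/6)/(-8/6)² - 7351) = 2526/(2*(-15 - (-4)*2*(⅙))/(-8/6)² - 7351) = 2526/(2*(-15 - (-4)/3)/(-4*⅓)² - 7351) = 2526/(2*(-15 - 1*(-4/3))/(-4/3)² - 7351) = 2526/(2*(9/16)*(-15 + 4/3) - 7351) = 2526/(2*(9/16)*(-41/3) - 7351) = 2526/(-123/8 - 7351) = 2526/(-58931/8) = 2526*(-8/58931) = -20208/58931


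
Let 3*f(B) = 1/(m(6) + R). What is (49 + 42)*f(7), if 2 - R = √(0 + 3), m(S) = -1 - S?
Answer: -455/66 + 91*√3/66 ≈ -4.5058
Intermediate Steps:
R = 2 - √3 (R = 2 - √(0 + 3) = 2 - √3 ≈ 0.26795)
f(B) = 1/(3*(-5 - √3)) (f(B) = 1/(3*((-1 - 1*6) + (2 - √3))) = 1/(3*((-1 - 6) + (2 - √3))) = 1/(3*(-7 + (2 - √3))) = 1/(3*(-5 - √3)))
(49 + 42)*f(7) = (49 + 42)*(-5/66 + √3/66) = 91*(-5/66 + √3/66) = -455/66 + 91*√3/66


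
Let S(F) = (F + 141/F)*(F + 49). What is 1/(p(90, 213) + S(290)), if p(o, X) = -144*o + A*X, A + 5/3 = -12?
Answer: 290/23955109 ≈ 1.2106e-5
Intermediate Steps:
A = -41/3 (A = -5/3 - 12 = -41/3 ≈ -13.667)
S(F) = (49 + F)*(F + 141/F) (S(F) = (F + 141/F)*(49 + F) = (49 + F)*(F + 141/F))
p(o, X) = -144*o - 41*X/3
1/(p(90, 213) + S(290)) = 1/((-144*90 - 41/3*213) + (141 + 290² + 49*290 + 6909/290)) = 1/((-12960 - 2911) + (141 + 84100 + 14210 + 6909*(1/290))) = 1/(-15871 + (141 + 84100 + 14210 + 6909/290)) = 1/(-15871 + 28557699/290) = 1/(23955109/290) = 290/23955109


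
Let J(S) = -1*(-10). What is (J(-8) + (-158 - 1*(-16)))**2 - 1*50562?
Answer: -33138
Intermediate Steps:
J(S) = 10
(J(-8) + (-158 - 1*(-16)))**2 - 1*50562 = (10 + (-158 - 1*(-16)))**2 - 1*50562 = (10 + (-158 + 16))**2 - 50562 = (10 - 142)**2 - 50562 = (-132)**2 - 50562 = 17424 - 50562 = -33138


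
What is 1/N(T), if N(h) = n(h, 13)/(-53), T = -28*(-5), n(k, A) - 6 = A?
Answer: -53/19 ≈ -2.7895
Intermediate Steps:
n(k, A) = 6 + A
T = 140
N(h) = -19/53 (N(h) = (6 + 13)/(-53) = 19*(-1/53) = -19/53)
1/N(T) = 1/(-19/53) = -53/19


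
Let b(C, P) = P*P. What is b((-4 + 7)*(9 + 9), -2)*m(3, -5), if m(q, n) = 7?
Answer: 28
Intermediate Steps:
b(C, P) = P²
b((-4 + 7)*(9 + 9), -2)*m(3, -5) = (-2)²*7 = 4*7 = 28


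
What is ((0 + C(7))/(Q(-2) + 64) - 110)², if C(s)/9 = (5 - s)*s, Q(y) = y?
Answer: 12061729/961 ≈ 12551.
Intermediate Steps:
C(s) = 9*s*(5 - s) (C(s) = 9*((5 - s)*s) = 9*(s*(5 - s)) = 9*s*(5 - s))
((0 + C(7))/(Q(-2) + 64) - 110)² = ((0 + 9*7*(5 - 1*7))/(-2 + 64) - 110)² = ((0 + 9*7*(5 - 7))/62 - 110)² = ((0 + 9*7*(-2))*(1/62) - 110)² = ((0 - 126)*(1/62) - 110)² = (-126*1/62 - 110)² = (-63/31 - 110)² = (-3473/31)² = 12061729/961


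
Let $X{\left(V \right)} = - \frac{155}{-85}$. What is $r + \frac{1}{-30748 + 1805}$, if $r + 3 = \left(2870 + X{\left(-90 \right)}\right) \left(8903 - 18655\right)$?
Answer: $- \frac{13779833007766}{492031} \approx -2.8006 \cdot 10^{7}$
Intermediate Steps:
$X{\left(V \right)} = \frac{31}{17}$ ($X{\left(V \right)} = \left(-155\right) \left(- \frac{1}{85}\right) = \frac{31}{17}$)
$r = - \frac{476102443}{17}$ ($r = -3 + \left(2870 + \frac{31}{17}\right) \left(8903 - 18655\right) = -3 + \frac{48821}{17} \left(-9752\right) = -3 - \frac{476102392}{17} = - \frac{476102443}{17} \approx -2.8006 \cdot 10^{7}$)
$r + \frac{1}{-30748 + 1805} = - \frac{476102443}{17} + \frac{1}{-30748 + 1805} = - \frac{476102443}{17} + \frac{1}{-28943} = - \frac{476102443}{17} - \frac{1}{28943} = - \frac{13779833007766}{492031}$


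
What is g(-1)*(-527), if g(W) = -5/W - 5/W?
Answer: -5270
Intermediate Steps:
g(W) = -10/W
g(-1)*(-527) = -10/(-1)*(-527) = -10*(-1)*(-527) = 10*(-527) = -5270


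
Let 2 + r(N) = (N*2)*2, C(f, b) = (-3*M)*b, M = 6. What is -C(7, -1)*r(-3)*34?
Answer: 8568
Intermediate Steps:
C(f, b) = -18*b (C(f, b) = (-3*6)*b = -18*b)
r(N) = -2 + 4*N (r(N) = -2 + (N*2)*2 = -2 + (2*N)*2 = -2 + 4*N)
-C(7, -1)*r(-3)*34 = -(-18*(-1))*(-2 + 4*(-3))*34 = -18*(-2 - 12)*34 = -18*(-14)*34 = -(-252)*34 = -1*(-8568) = 8568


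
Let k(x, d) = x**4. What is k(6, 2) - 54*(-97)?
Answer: 6534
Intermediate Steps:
k(6, 2) - 54*(-97) = 6**4 - 54*(-97) = 1296 + 5238 = 6534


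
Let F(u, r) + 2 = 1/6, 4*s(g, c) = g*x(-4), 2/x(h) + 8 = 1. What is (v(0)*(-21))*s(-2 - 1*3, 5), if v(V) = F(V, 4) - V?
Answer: 55/4 ≈ 13.750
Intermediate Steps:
x(h) = -2/7 (x(h) = 2/(-8 + 1) = 2/(-7) = 2*(-1/7) = -2/7)
s(g, c) = -g/14 (s(g, c) = (g*(-2/7))/4 = (-2*g/7)/4 = -g/14)
F(u, r) = -11/6 (F(u, r) = -2 + 1/6 = -11/6)
v(V) = -11/6 - V
(v(0)*(-21))*s(-2 - 1*3, 5) = ((-11/6 - 1*0)*(-21))*(-(-2 - 1*3)/14) = ((-11/6 + 0)*(-21))*(-(-2 - 3)/14) = (-11/6*(-21))*(-1/14*(-5)) = (77/2)*(5/14) = 55/4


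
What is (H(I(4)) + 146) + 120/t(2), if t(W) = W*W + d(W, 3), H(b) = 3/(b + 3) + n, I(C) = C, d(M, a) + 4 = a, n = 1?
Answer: 1312/7 ≈ 187.43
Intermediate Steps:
d(M, a) = -4 + a
H(b) = 1 + 3/(3 + b) (H(b) = 3/(b + 3) + 1 = 3/(3 + b) + 1 = 1 + 3/(3 + b))
t(W) = -1 + W**2 (t(W) = W*W + (-4 + 3) = W**2 - 1 = -1 + W**2)
(H(I(4)) + 146) + 120/t(2) = ((6 + 4)/(3 + 4) + 146) + 120/(-1 + 2**2) = (10/7 + 146) + 120/(-1 + 4) = ((1/7)*10 + 146) + 120/3 = (10/7 + 146) + 120*(1/3) = 1032/7 + 40 = 1312/7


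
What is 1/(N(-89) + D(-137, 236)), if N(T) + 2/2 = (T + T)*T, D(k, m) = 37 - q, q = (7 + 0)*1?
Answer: 1/15871 ≈ 6.3008e-5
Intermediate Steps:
q = 7 (q = 7*1 = 7)
D(k, m) = 30 (D(k, m) = 37 - 1*7 = 37 - 7 = 30)
N(T) = -1 + 2*T**2 (N(T) = -1 + (T + T)*T = -1 + (2*T)*T = -1 + 2*T**2)
1/(N(-89) + D(-137, 236)) = 1/((-1 + 2*(-89)**2) + 30) = 1/((-1 + 2*7921) + 30) = 1/((-1 + 15842) + 30) = 1/(15841 + 30) = 1/15871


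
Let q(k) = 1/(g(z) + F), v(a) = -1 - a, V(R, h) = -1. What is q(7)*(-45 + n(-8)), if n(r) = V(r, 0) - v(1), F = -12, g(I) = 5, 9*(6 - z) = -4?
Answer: 44/7 ≈ 6.2857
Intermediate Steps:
z = 58/9 (z = 6 - ⅑*(-4) = 6 + 4/9 = 58/9 ≈ 6.4444)
q(k) = -⅐ (q(k) = 1/(5 - 12) = 1/(-7) = -⅐)
n(r) = 1 (n(r) = -1 - (-1 - 1*1) = -1 - (-1 - 1) = -1 - 1*(-2) = -1 + 2 = 1)
q(7)*(-45 + n(-8)) = -(-45 + 1)/7 = -⅐*(-44) = 44/7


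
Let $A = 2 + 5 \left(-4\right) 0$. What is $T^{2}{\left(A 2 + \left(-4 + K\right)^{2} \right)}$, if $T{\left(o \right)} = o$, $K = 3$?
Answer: $25$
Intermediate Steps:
$A = 2$ ($A = 2 - 0 = 2 + 0 = 2$)
$T^{2}{\left(A 2 + \left(-4 + K\right)^{2} \right)} = \left(2 \cdot 2 + \left(-4 + 3\right)^{2}\right)^{2} = \left(4 + \left(-1\right)^{2}\right)^{2} = \left(4 + 1\right)^{2} = 5^{2} = 25$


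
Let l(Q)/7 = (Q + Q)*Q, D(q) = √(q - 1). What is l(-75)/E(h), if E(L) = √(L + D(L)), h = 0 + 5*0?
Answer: -78750*I^(3/2) ≈ 55685.0 - 55685.0*I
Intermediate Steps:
D(q) = √(-1 + q)
l(Q) = 14*Q² (l(Q) = 7*((Q + Q)*Q) = 7*((2*Q)*Q) = 7*(2*Q²) = 14*Q²)
h = 0 (h = 0 + 0 = 0)
E(L) = √(L + √(-1 + L))
l(-75)/E(h) = (14*(-75)²)/(√(0 + √(-1 + 0))) = (14*5625)/(√(0 + √(-1))) = 78750/(√(0 + I)) = 78750/(√I) = 78750*(-I^(3/2)) = -78750*I^(3/2)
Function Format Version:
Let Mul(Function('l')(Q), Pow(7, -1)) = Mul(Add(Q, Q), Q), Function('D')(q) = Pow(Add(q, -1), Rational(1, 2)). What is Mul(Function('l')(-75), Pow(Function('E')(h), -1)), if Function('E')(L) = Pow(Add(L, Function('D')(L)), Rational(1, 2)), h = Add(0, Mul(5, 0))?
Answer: Mul(-78750, Pow(I, Rational(3, 2))) ≈ Add(55685., Mul(-55685., I))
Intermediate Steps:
Function('D')(q) = Pow(Add(-1, q), Rational(1, 2))
Function('l')(Q) = Mul(14, Pow(Q, 2)) (Function('l')(Q) = Mul(7, Mul(Add(Q, Q), Q)) = Mul(7, Mul(Mul(2, Q), Q)) = Mul(7, Mul(2, Pow(Q, 2))) = Mul(14, Pow(Q, 2)))
h = 0 (h = Add(0, 0) = 0)
Function('E')(L) = Pow(Add(L, Pow(Add(-1, L), Rational(1, 2))), Rational(1, 2))
Mul(Function('l')(-75), Pow(Function('E')(h), -1)) = Mul(Mul(14, Pow(-75, 2)), Pow(Pow(Add(0, Pow(Add(-1, 0), Rational(1, 2))), Rational(1, 2)), -1)) = Mul(Mul(14, 5625), Pow(Pow(Add(0, Pow(-1, Rational(1, 2))), Rational(1, 2)), -1)) = Mul(78750, Pow(Pow(Add(0, I), Rational(1, 2)), -1)) = Mul(78750, Pow(Pow(I, Rational(1, 2)), -1)) = Mul(78750, Mul(-1, Pow(I, Rational(3, 2)))) = Mul(-78750, Pow(I, Rational(3, 2)))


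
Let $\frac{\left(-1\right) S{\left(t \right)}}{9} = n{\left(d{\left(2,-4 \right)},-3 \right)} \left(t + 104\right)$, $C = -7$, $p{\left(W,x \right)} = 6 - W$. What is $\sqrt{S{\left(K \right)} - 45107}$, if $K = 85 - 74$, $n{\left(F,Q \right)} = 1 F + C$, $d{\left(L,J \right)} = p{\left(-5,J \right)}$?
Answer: $11 i \sqrt{407} \approx 221.92 i$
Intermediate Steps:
$d{\left(L,J \right)} = 11$ ($d{\left(L,J \right)} = 6 - -5 = 6 + 5 = 11$)
$n{\left(F,Q \right)} = -7 + F$ ($n{\left(F,Q \right)} = 1 F - 7 = F - 7 = -7 + F$)
$K = 11$
$S{\left(t \right)} = -3744 - 36 t$ ($S{\left(t \right)} = - 9 \left(-7 + 11\right) \left(t + 104\right) = - 9 \cdot 4 \left(104 + t\right) = - 9 \left(416 + 4 t\right) = -3744 - 36 t$)
$\sqrt{S{\left(K \right)} - 45107} = \sqrt{\left(-3744 - 396\right) - 45107} = \sqrt{-4140 - 45107} = \sqrt{-49247} = 11 i \sqrt{407}$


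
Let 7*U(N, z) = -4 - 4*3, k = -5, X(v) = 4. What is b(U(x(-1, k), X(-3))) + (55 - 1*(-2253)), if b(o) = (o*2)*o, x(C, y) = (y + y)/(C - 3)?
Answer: 113604/49 ≈ 2318.4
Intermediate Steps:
x(C, y) = 2*y/(-3 + C) (x(C, y) = (2*y)/(-3 + C) = 2*y/(-3 + C))
U(N, z) = -16/7 (U(N, z) = (-4 - 4*3)/7 = (-4 - 12)/7 = (1/7)*(-16) = -16/7)
b(o) = 2*o**2 (b(o) = (2*o)*o = 2*o**2)
b(U(x(-1, k), X(-3))) + (55 - 1*(-2253)) = 2*(-16/7)**2 + (55 - 1*(-2253)) = 2*(256/49) + (55 + 2253) = 512/49 + 2308 = 113604/49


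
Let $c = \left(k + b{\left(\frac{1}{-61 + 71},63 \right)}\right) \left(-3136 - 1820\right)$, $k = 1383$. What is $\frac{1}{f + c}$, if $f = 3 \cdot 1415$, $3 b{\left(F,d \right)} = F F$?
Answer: $- \frac{25}{171247988} \approx -1.4599 \cdot 10^{-7}$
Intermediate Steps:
$b{\left(F,d \right)} = \frac{F^{2}}{3}$ ($b{\left(F,d \right)} = \frac{F F}{3} = \frac{F^{2}}{3}$)
$f = 4245$
$c = - \frac{171354113}{25}$ ($c = \left(1383 + \frac{\left(\frac{1}{-61 + 71}\right)^{2}}{3}\right) \left(-3136 - 1820\right) = \left(1383 + \frac{\left(\frac{1}{10}\right)^{2}}{3}\right) \left(-4956\right) = \left(1383 + \frac{1}{3 \cdot 100}\right) \left(-4956\right) = \left(1383 + \frac{1}{3} \cdot \frac{1}{100}\right) \left(-4956\right) = \left(1383 + \frac{1}{300}\right) \left(-4956\right) = \frac{414901}{300} \left(-4956\right) = - \frac{171354113}{25} \approx -6.8542 \cdot 10^{6}$)
$\frac{1}{f + c} = \frac{1}{4245 - \frac{171354113}{25}} = \frac{1}{- \frac{171247988}{25}} = - \frac{25}{171247988}$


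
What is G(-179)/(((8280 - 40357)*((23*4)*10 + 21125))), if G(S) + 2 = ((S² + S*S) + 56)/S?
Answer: 64496/126577606235 ≈ 5.0954e-7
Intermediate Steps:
G(S) = -2 + (56 + 2*S²)/S (G(S) = -2 + ((S² + S*S) + 56)/S = -2 + ((S² + S²) + 56)/S = -2 + (2*S² + 56)/S = -2 + (56 + 2*S²)/S)
G(-179)/(((8280 - 40357)*((23*4)*10 + 21125))) = (-2 + 2*(-179) + 56/(-179))/(((8280 - 40357)*((23*4)*10 + 21125))) = (-2 - 358 + 56*(-1/179))/((-32077*(92*10 + 21125))) = (-2 - 358 - 56/179)/((-32077*(920 + 21125))) = -64496/(179*((-32077*22045))) = -64496/179/(-707137465) = -64496/179*(-1/707137465) = 64496/126577606235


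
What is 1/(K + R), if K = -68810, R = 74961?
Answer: 1/6151 ≈ 0.00016258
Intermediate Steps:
1/(K + R) = 1/(-68810 + 74961) = 1/6151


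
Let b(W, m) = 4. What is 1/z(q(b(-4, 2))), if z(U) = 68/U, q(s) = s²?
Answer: 4/17 ≈ 0.23529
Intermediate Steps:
1/z(q(b(-4, 2))) = 1/(68/(4²)) = 1/(68/16) = 1/(68*(1/16)) = 1/(17/4) = 4/17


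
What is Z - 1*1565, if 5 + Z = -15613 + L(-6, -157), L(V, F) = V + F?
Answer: -17346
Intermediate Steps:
L(V, F) = F + V
Z = -15781 (Z = -5 + (-15613 + (-157 - 6)) = -5 + (-15613 - 163) = -5 - 15776 = -15781)
Z - 1*1565 = -15781 - 1*1565 = -15781 - 1565 = -17346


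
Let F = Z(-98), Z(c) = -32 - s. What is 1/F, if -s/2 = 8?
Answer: -1/16 ≈ -0.062500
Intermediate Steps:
s = -16 (s = -2*8 = -16)
Z(c) = -16 (Z(c) = -32 - 1*(-16) = -32 + 16 = -16)
F = -16
1/F = 1/(-16) = -1/16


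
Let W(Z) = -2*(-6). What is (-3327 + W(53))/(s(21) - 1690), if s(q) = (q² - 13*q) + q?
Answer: 3315/1501 ≈ 2.2085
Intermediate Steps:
s(q) = q² - 12*q
W(Z) = 12
(-3327 + W(53))/(s(21) - 1690) = (-3327 + 12)/(21*(-12 + 21) - 1690) = -3315/(21*9 - 1690) = -3315/(189 - 1690) = -3315/(-1501) = -3315*(-1/1501) = 3315/1501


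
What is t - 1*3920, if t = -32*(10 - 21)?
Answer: -3568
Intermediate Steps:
t = 352 (t = -32*(-11) = 352)
t - 1*3920 = 352 - 1*3920 = 352 - 3920 = -3568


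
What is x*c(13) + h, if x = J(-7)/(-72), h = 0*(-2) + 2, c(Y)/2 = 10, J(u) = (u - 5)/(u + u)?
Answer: 37/21 ≈ 1.7619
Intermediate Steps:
J(u) = (-5 + u)/(2*u) (J(u) = (-5 + u)/((2*u)) = (-5 + u)*(1/(2*u)) = (-5 + u)/(2*u))
c(Y) = 20 (c(Y) = 2*10 = 20)
h = 2 (h = 0 + 2 = 2)
x = -1/84 (x = ((½)*(-5 - 7)/(-7))/(-72) = ((½)*(-⅐)*(-12))*(-1/72) = (6/7)*(-1/72) = -1/84 ≈ -0.011905)
x*c(13) + h = -1/84*20 + 2 = -5/21 + 2 = 37/21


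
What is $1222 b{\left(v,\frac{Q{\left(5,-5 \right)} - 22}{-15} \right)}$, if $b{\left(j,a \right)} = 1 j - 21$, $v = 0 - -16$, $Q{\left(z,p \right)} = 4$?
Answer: $-6110$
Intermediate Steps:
$v = 16$ ($v = 0 + 16 = 16$)
$b{\left(j,a \right)} = -21 + j$ ($b{\left(j,a \right)} = j - 21 = -21 + j$)
$1222 b{\left(v,\frac{Q{\left(5,-5 \right)} - 22}{-15} \right)} = 1222 \left(-21 + 16\right) = 1222 \left(-5\right) = -6110$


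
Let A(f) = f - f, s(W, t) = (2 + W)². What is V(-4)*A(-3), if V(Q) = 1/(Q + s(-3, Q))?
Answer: 0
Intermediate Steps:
A(f) = 0
V(Q) = 1/(1 + Q) (V(Q) = 1/(Q + (2 - 3)²) = 1/(Q + (-1)²) = 1/(Q + 1) = 1/(1 + Q))
V(-4)*A(-3) = 0/(1 - 4) = 0/(-3) = -⅓*0 = 0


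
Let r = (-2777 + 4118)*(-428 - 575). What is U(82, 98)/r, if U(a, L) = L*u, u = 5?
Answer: -490/1345023 ≈ -0.00036431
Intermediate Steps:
U(a, L) = 5*L (U(a, L) = L*5 = 5*L)
r = -1345023 (r = 1341*(-1003) = -1345023)
U(82, 98)/r = (5*98)/(-1345023) = 490*(-1/1345023) = -490/1345023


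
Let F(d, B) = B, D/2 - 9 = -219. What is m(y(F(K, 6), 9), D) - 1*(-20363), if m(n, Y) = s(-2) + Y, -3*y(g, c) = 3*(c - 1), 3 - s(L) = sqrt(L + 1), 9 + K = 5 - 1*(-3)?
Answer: 19946 - I ≈ 19946.0 - 1.0*I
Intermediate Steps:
D = -420 (D = 18 + 2*(-219) = 18 - 438 = -420)
K = -1 (K = -9 + (5 - 1*(-3)) = -9 + (5 + 3) = -9 + 8 = -1)
s(L) = 3 - sqrt(1 + L) (s(L) = 3 - sqrt(L + 1) = 3 - sqrt(1 + L))
y(g, c) = 1 - c (y(g, c) = -(c - 1) = -(-1 + c) = -(-3 + 3*c)/3 = 1 - c)
m(n, Y) = 3 + Y - I (m(n, Y) = (3 - sqrt(1 - 2)) + Y = (3 - sqrt(-1)) + Y = (3 - I) + Y = 3 + Y - I)
m(y(F(K, 6), 9), D) - 1*(-20363) = (3 - 420 - I) - 1*(-20363) = (-417 - I) + 20363 = 19946 - I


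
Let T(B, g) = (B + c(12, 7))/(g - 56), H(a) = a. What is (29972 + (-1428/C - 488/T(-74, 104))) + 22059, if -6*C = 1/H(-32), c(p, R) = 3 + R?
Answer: -221779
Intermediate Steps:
T(B, g) = (10 + B)/(-56 + g) (T(B, g) = (B + (3 + 7))/(g - 56) = (B + 10)/(-56 + g) = (10 + B)/(-56 + g))
C = 1/192 (C = -1/6/(-32) = -1/6*(-1/32) = 1/192 ≈ 0.0052083)
(29972 + (-1428/C - 488/T(-74, 104))) + 22059 = (29972 + (-1428/1/192 - 488*(-56 + 104)/(10 - 74))) + 22059 = (29972 + (-1428*192 - 488/(-64/48))) + 22059 = (29972 + (-274176 - 488/((1/48)*(-64)))) + 22059 = (29972 + (-274176 - 488/(-4/3))) + 22059 = (29972 + (-274176 - 488*(-3/4))) + 22059 = (29972 + (-274176 + 366)) + 22059 = (29972 - 273810) + 22059 = -243838 + 22059 = -221779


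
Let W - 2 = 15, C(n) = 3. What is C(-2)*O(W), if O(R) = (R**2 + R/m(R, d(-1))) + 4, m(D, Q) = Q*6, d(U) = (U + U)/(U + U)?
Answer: 1775/2 ≈ 887.50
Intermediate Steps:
d(U) = 1 (d(U) = (2*U)/((2*U)) = (2*U)*(1/(2*U)) = 1)
W = 17 (W = 2 + 15 = 17)
m(D, Q) = 6*Q
O(R) = 4 + R**2 + R/6 (O(R) = (R**2 + R/((6*1))) + 4 = (R**2 + R/6) + 4 = 4 + R**2 + R/6)
C(-2)*O(W) = 3*(4 + 17**2 + (1/6)*17) = 3*(4 + 289 + 17/6) = 3*(1775/6) = 1775/2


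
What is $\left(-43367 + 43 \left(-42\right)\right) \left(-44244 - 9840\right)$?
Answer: $2443136532$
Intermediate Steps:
$\left(-43367 + 43 \left(-42\right)\right) \left(-44244 - 9840\right) = \left(-43367 - 1806\right) \left(-54084\right) = \left(-45173\right) \left(-54084\right) = 2443136532$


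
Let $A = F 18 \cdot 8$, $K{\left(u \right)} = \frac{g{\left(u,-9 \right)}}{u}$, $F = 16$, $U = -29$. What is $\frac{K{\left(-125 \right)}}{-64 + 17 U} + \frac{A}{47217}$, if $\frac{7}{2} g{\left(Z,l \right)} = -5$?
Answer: $\frac{74829322}{1534159025} \approx 0.048775$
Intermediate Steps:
$g{\left(Z,l \right)} = - \frac{10}{7}$ ($g{\left(Z,l \right)} = \frac{2}{7} \left(-5\right) = - \frac{10}{7}$)
$K{\left(u \right)} = - \frac{10}{7 u}$
$A = 2304$ ($A = 16 \cdot 18 \cdot 8 = 288 \cdot 8 = 2304$)
$\frac{K{\left(-125 \right)}}{-64 + 17 U} + \frac{A}{47217} = \frac{\left(- \frac{10}{7}\right) \frac{1}{-125}}{-64 + 17 \left(-29\right)} + \frac{2304}{47217} = \frac{\left(- \frac{10}{7}\right) \left(- \frac{1}{125}\right)}{-64 - 493} + 2304 \cdot \frac{1}{47217} = \frac{2}{175 \left(-557\right)} + \frac{768}{15739} = \frac{2}{175} \left(- \frac{1}{557}\right) + \frac{768}{15739} = - \frac{2}{97475} + \frac{768}{15739} = \frac{74829322}{1534159025}$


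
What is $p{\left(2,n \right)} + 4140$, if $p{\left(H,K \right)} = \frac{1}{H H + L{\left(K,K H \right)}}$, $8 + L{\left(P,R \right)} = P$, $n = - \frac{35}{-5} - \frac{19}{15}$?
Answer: $\frac{107655}{26} \approx 4140.6$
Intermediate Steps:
$n = \frac{86}{15}$ ($n = \left(-35\right) \left(- \frac{1}{5}\right) - \frac{19}{15} = 7 - \frac{19}{15} = \frac{86}{15} \approx 5.7333$)
$L{\left(P,R \right)} = -8 + P$
$p{\left(H,K \right)} = \frac{1}{-8 + K + H^{2}}$ ($p{\left(H,K \right)} = \frac{1}{H H + \left(-8 + K\right)} = \frac{1}{H^{2} + \left(-8 + K\right)} = \frac{1}{-8 + K + H^{2}}$)
$p{\left(2,n \right)} + 4140 = \frac{1}{-8 + \frac{86}{15} + 2^{2}} + 4140 = \frac{1}{-8 + \frac{86}{15} + 4} + 4140 = \frac{1}{\frac{26}{15}} + 4140 = \frac{15}{26} + 4140 = \frac{107655}{26}$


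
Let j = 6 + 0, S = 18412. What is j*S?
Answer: 110472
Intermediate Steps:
j = 6
j*S = 6*18412 = 110472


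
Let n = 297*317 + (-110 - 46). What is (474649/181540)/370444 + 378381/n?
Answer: 8482106546265339/2107022400204560 ≈ 4.0256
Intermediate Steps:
n = 93993 (n = 94149 - 156 = 93993)
(474649/181540)/370444 + 378381/n = (474649/181540)/370444 + 378381/93993 = (474649*(1/181540))*(1/370444) + 378381*(1/93993) = (474649/181540)*(1/370444) + 126127/31331 = 474649/67250403760 + 126127/31331 = 8482106546265339/2107022400204560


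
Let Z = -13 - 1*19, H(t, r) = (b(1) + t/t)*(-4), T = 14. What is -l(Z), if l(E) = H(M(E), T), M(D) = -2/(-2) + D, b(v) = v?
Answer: 8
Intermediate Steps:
M(D) = 1 + D (M(D) = -1/2*(-2) + D = 1 + D)
H(t, r) = -8 (H(t, r) = (1 + t/t)*(-4) = (1 + 1)*(-4) = 2*(-4) = -8)
Z = -32 (Z = -13 - 19 = -32)
l(E) = -8
-l(Z) = -1*(-8) = 8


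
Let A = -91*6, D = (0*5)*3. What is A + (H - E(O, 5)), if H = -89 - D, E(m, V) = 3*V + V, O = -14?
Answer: -655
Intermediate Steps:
D = 0 (D = 0*3 = 0)
E(m, V) = 4*V
H = -89 (H = -89 - 1*0 = -89 + 0 = -89)
A = -546
A + (H - E(O, 5)) = -546 + (-89 - 4*5) = -546 + (-89 - 1*20) = -546 + (-89 - 20) = -546 - 109 = -655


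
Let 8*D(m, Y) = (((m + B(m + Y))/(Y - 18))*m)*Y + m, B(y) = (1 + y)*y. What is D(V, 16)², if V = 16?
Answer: 294122500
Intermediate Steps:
B(y) = y*(1 + y)
D(m, Y) = m/8 + Y*m*(m + (Y + m)*(1 + Y + m))/(8*(-18 + Y)) (D(m, Y) = ((((m + (m + Y)*(1 + (m + Y)))/(Y - 18))*m)*Y + m)/8 = ((((m + (Y + m)*(1 + (Y + m)))/(-18 + Y))*m)*Y + m)/8 = ((((m + (Y + m)*(1 + Y + m))/(-18 + Y))*m)*Y + m)/8 = ((m*(m + (Y + m)*(1 + Y + m))/(-18 + Y))*Y + m)/8 = (Y*m*(m + (Y + m)*(1 + Y + m))/(-18 + Y) + m)/8 = (m + Y*m*(m + (Y + m)*(1 + Y + m))/(-18 + Y))/8 = m/8 + Y*m*(m + (Y + m)*(1 + Y + m))/(8*(-18 + Y)))
D(V, 16)² = ((⅛)*16*(-18 + 16 + 16*16 + 16*(16 + 16)*(1 + 16 + 16))/(-18 + 16))² = ((⅛)*16*(-18 + 16 + 256 + 16*32*33)/(-2))² = ((⅛)*16*(-½)*(-18 + 16 + 256 + 16896))² = ((⅛)*16*(-½)*17150)² = (-17150)² = 294122500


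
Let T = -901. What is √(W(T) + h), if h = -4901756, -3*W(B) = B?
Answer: I*√44113101/3 ≈ 2213.9*I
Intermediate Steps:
W(B) = -B/3
√(W(T) + h) = √(-⅓*(-901) - 4901756) = √(901/3 - 4901756) = √(-14704367/3) = I*√44113101/3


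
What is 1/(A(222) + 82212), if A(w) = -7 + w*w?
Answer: 1/131489 ≈ 7.6052e-6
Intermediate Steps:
A(w) = -7 + w**2
1/(A(222) + 82212) = 1/((-7 + 222**2) + 82212) = 1/((-7 + 49284) + 82212) = 1/(49277 + 82212) = 1/131489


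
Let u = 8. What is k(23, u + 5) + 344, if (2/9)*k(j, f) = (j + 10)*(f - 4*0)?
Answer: 4549/2 ≈ 2274.5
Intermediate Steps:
k(j, f) = 9*f*(10 + j)/2 (k(j, f) = 9*((j + 10)*(f - 4*0))/2 = 9*((10 + j)*(f + 0))/2 = 9*((10 + j)*f)/2 = 9*(f*(10 + j))/2 = 9*f*(10 + j)/2)
k(23, u + 5) + 344 = 9*(8 + 5)*(10 + 23)/2 + 344 = (9/2)*13*33 + 344 = 3861/2 + 344 = 4549/2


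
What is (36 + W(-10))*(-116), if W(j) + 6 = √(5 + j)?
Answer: -3480 - 116*I*√5 ≈ -3480.0 - 259.38*I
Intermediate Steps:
W(j) = -6 + √(5 + j)
(36 + W(-10))*(-116) = (36 + (-6 + √(5 - 10)))*(-116) = (36 + (-6 + √(-5)))*(-116) = (36 + (-6 + I*√5))*(-116) = (30 + I*√5)*(-116) = -3480 - 116*I*√5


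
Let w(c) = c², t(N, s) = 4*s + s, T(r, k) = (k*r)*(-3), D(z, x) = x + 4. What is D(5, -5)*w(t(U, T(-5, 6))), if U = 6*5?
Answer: -202500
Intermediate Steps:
D(z, x) = 4 + x
T(r, k) = -3*k*r
U = 30
t(N, s) = 5*s
D(5, -5)*w(t(U, T(-5, 6))) = (4 - 5)*(5*(-3*6*(-5)))² = -(5*90)² = -1*450² = -1*202500 = -202500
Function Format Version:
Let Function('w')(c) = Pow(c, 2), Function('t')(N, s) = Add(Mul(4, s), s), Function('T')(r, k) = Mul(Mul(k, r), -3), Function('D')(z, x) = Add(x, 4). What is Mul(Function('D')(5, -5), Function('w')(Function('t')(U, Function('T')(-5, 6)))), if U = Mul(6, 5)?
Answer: -202500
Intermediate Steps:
Function('D')(z, x) = Add(4, x)
Function('T')(r, k) = Mul(-3, k, r)
U = 30
Function('t')(N, s) = Mul(5, s)
Mul(Function('D')(5, -5), Function('w')(Function('t')(U, Function('T')(-5, 6)))) = Mul(Add(4, -5), Pow(Mul(5, Mul(-3, 6, -5)), 2)) = Mul(-1, Pow(Mul(5, 90), 2)) = Mul(-1, Pow(450, 2)) = Mul(-1, 202500) = -202500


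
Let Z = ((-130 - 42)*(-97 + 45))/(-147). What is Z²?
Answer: 79995136/21609 ≈ 3701.9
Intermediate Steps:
Z = -8944/147 (Z = -172*(-52)*(-1/147) = 8944*(-1/147) = -8944/147 ≈ -60.844)
Z² = (-8944/147)² = 79995136/21609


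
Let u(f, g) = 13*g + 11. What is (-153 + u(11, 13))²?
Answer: 729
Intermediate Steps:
u(f, g) = 11 + 13*g
(-153 + u(11, 13))² = (-153 + (11 + 13*13))² = (-153 + (11 + 169))² = (-153 + 180)² = 27² = 729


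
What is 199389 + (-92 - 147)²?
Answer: 256510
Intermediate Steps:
199389 + (-92 - 147)² = 199389 + (-239)² = 199389 + 57121 = 256510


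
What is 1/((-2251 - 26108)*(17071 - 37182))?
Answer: 1/570327849 ≈ 1.7534e-9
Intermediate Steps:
1/((-2251 - 26108)*(17071 - 37182)) = 1/(-28359*(-20111)) = 1/570327849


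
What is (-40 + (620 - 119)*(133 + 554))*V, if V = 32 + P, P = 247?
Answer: 96017013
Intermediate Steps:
V = 279 (V = 32 + 247 = 279)
(-40 + (620 - 119)*(133 + 554))*V = (-40 + (620 - 119)*(133 + 554))*279 = (-40 + 501*687)*279 = (-40 + 344187)*279 = 344147*279 = 96017013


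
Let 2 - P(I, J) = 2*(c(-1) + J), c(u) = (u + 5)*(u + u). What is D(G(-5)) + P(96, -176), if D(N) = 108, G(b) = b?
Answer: 478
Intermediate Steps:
c(u) = 2*u*(5 + u) (c(u) = (5 + u)*(2*u) = 2*u*(5 + u))
P(I, J) = 18 - 2*J (P(I, J) = 2 - 2*(2*(-1)*(5 - 1) + J) = 2 - 2*(2*(-1)*4 + J) = 2 - 2*(-8 + J) = 2 - (-16 + 2*J) = 2 + (16 - 2*J) = 18 - 2*J)
D(G(-5)) + P(96, -176) = 108 + (18 - 2*(-176)) = 108 + (18 + 352) = 108 + 370 = 478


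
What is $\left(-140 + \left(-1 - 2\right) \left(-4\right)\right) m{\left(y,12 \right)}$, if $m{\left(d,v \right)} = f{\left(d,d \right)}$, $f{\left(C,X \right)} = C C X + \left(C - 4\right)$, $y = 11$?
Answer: $-171264$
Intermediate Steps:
$f{\left(C,X \right)} = -4 + C + X C^{2}$ ($f{\left(C,X \right)} = C^{2} X + \left(C - 4\right) = X C^{2} + \left(-4 + C\right) = -4 + C + X C^{2}$)
$m{\left(d,v \right)} = -4 + d + d^{3}$ ($m{\left(d,v \right)} = -4 + d + d d^{2} = -4 + d + d^{3}$)
$\left(-140 + \left(-1 - 2\right) \left(-4\right)\right) m{\left(y,12 \right)} = \left(-140 + \left(-1 - 2\right) \left(-4\right)\right) \left(-4 + 11 + 11^{3}\right) = \left(-140 - -12\right) \left(-4 + 11 + 1331\right) = \left(-140 + 12\right) 1338 = \left(-128\right) 1338 = -171264$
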